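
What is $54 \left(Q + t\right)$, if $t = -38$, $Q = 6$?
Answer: $-1728$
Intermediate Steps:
$54 \left(Q + t\right) = 54 \left(6 - 38\right) = 54 \left(-32\right) = -1728$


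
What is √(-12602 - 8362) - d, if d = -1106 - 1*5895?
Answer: 7001 + 2*I*√5241 ≈ 7001.0 + 144.79*I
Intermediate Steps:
d = -7001 (d = -1106 - 5895 = -7001)
√(-12602 - 8362) - d = √(-12602 - 8362) - 1*(-7001) = √(-20964) + 7001 = 2*I*√5241 + 7001 = 7001 + 2*I*√5241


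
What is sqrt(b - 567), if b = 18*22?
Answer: 3*I*sqrt(19) ≈ 13.077*I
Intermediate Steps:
b = 396
sqrt(b - 567) = sqrt(396 - 567) = sqrt(-171) = 3*I*sqrt(19)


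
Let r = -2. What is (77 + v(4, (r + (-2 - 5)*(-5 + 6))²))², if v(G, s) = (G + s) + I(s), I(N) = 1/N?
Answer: 172213129/6561 ≈ 26248.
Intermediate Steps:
I(N) = 1/N
v(G, s) = G + s + 1/s (v(G, s) = (G + s) + 1/s = G + s + 1/s)
(77 + v(4, (r + (-2 - 5)*(-5 + 6))²))² = (77 + (4 + (-2 + (-2 - 5)*(-5 + 6))² + 1/((-2 + (-2 - 5)*(-5 + 6))²)))² = (77 + (4 + (-2 - 7*1)² + 1/((-2 - 7*1)²)))² = (77 + (4 + (-2 - 7)² + 1/((-2 - 7)²)))² = (77 + (4 + (-9)² + 1/((-9)²)))² = (77 + (4 + 81 + 1/81))² = (77 + 6886/81)² = (13123/81)² = 172213129/6561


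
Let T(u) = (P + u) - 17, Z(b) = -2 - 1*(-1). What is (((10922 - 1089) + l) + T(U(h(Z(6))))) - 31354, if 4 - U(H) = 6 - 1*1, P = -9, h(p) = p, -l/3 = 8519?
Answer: -47105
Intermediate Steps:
Z(b) = -1 (Z(b) = -2 + 1 = -1)
l = -25557 (l = -3*8519 = -25557)
U(H) = -1 (U(H) = 4 - (6 - 1*1) = 4 - (6 - 1) = 4 - 1*5 = 4 - 5 = -1)
T(u) = -26 + u (T(u) = (-9 + u) - 17 = -26 + u)
(((10922 - 1089) + l) + T(U(h(Z(6))))) - 31354 = (((10922 - 1089) - 25557) + (-26 - 1)) - 31354 = ((9833 - 25557) - 27) - 31354 = (-15724 - 27) - 31354 = -15751 - 31354 = -47105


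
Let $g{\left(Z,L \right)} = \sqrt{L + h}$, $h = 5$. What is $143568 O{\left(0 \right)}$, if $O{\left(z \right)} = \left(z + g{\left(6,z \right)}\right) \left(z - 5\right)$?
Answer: $- 717840 \sqrt{5} \approx -1.6051 \cdot 10^{6}$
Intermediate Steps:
$g{\left(Z,L \right)} = \sqrt{5 + L}$ ($g{\left(Z,L \right)} = \sqrt{L + 5} = \sqrt{5 + L}$)
$O{\left(z \right)} = \left(-5 + z\right) \left(z + \sqrt{5 + z}\right)$ ($O{\left(z \right)} = \left(z + \sqrt{5 + z}\right) \left(z - 5\right) = \left(z + \sqrt{5 + z}\right) \left(-5 + z\right) = \left(-5 + z\right) \left(z + \sqrt{5 + z}\right)$)
$143568 O{\left(0 \right)} = 143568 \left(0^{2} - 0 - 5 \sqrt{5 + 0} + 0 \sqrt{5 + 0}\right) = 143568 \left(0 + 0 - 5 \sqrt{5} + 0 \sqrt{5}\right) = 143568 \left(0 + 0 - 5 \sqrt{5} + 0\right) = 143568 \left(- 5 \sqrt{5}\right) = - 717840 \sqrt{5}$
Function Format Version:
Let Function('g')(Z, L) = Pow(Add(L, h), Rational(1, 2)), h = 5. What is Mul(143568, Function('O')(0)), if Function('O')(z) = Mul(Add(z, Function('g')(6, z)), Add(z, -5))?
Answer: Mul(-717840, Pow(5, Rational(1, 2))) ≈ -1.6051e+6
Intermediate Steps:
Function('g')(Z, L) = Pow(Add(5, L), Rational(1, 2)) (Function('g')(Z, L) = Pow(Add(L, 5), Rational(1, 2)) = Pow(Add(5, L), Rational(1, 2)))
Function('O')(z) = Mul(Add(-5, z), Add(z, Pow(Add(5, z), Rational(1, 2)))) (Function('O')(z) = Mul(Add(z, Pow(Add(5, z), Rational(1, 2))), Add(z, -5)) = Mul(Add(z, Pow(Add(5, z), Rational(1, 2))), Add(-5, z)) = Mul(Add(-5, z), Add(z, Pow(Add(5, z), Rational(1, 2)))))
Mul(143568, Function('O')(0)) = Mul(143568, Add(Pow(0, 2), Mul(-5, 0), Mul(-5, Pow(Add(5, 0), Rational(1, 2))), Mul(0, Pow(Add(5, 0), Rational(1, 2))))) = Mul(143568, Add(0, 0, Mul(-5, Pow(5, Rational(1, 2))), Mul(0, Pow(5, Rational(1, 2))))) = Mul(143568, Add(0, 0, Mul(-5, Pow(5, Rational(1, 2))), 0)) = Mul(143568, Mul(-5, Pow(5, Rational(1, 2)))) = Mul(-717840, Pow(5, Rational(1, 2)))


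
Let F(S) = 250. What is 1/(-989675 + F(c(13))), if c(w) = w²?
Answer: -1/989425 ≈ -1.0107e-6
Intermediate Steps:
1/(-989675 + F(c(13))) = 1/(-989675 + 250) = 1/(-989425) = -1/989425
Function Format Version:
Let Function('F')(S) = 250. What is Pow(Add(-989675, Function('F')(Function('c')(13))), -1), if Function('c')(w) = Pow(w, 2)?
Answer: Rational(-1, 989425) ≈ -1.0107e-6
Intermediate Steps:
Pow(Add(-989675, Function('F')(Function('c')(13))), -1) = Pow(Add(-989675, 250), -1) = Pow(-989425, -1) = Rational(-1, 989425)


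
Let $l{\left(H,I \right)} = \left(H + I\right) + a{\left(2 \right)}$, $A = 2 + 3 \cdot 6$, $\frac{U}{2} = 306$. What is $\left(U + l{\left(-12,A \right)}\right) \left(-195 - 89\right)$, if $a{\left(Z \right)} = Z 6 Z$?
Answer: $-182896$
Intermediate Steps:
$U = 612$ ($U = 2 \cdot 306 = 612$)
$a{\left(Z \right)} = 6 Z^{2}$ ($a{\left(Z \right)} = 6 Z Z = 6 Z^{2}$)
$A = 20$ ($A = 2 + 18 = 20$)
$l{\left(H,I \right)} = 24 + H + I$ ($l{\left(H,I \right)} = \left(H + I\right) + 6 \cdot 2^{2} = \left(H + I\right) + 6 \cdot 4 = \left(H + I\right) + 24 = 24 + H + I$)
$\left(U + l{\left(-12,A \right)}\right) \left(-195 - 89\right) = \left(612 + \left(24 - 12 + 20\right)\right) \left(-195 - 89\right) = \left(612 + 32\right) \left(-284\right) = 644 \left(-284\right) = -182896$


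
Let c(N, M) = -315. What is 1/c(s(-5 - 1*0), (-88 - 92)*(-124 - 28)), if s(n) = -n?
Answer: -1/315 ≈ -0.0031746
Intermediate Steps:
1/c(s(-5 - 1*0), (-88 - 92)*(-124 - 28)) = 1/(-315) = -1/315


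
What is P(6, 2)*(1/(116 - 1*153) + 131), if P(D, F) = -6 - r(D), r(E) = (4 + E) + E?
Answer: -106612/37 ≈ -2881.4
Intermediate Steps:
r(E) = 4 + 2*E
P(D, F) = -10 - 2*D (P(D, F) = -6 - (4 + 2*D) = -6 + (-4 - 2*D) = -10 - 2*D)
P(6, 2)*(1/(116 - 1*153) + 131) = (-10 - 2*6)*(1/(116 - 1*153) + 131) = (-10 - 12)*(1/(116 - 153) + 131) = -22*(1/(-37) + 131) = -22*(-1/37 + 131) = -22*4846/37 = -106612/37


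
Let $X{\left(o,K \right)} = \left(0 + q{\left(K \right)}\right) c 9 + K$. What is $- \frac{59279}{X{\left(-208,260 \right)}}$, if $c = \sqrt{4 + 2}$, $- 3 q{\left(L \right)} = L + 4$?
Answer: $\frac{3853135}{923996} + \frac{5868621 \sqrt{6}}{461998} \approx 35.285$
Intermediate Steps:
$q{\left(L \right)} = - \frac{4}{3} - \frac{L}{3}$ ($q{\left(L \right)} = - \frac{L + 4}{3} = - \frac{4 + L}{3} = - \frac{4}{3} - \frac{L}{3}$)
$c = \sqrt{6} \approx 2.4495$
$X{\left(o,K \right)} = K + 9 \sqrt{6} \left(- \frac{4}{3} - \frac{K}{3}\right)$ ($X{\left(o,K \right)} = \left(0 - \left(\frac{4}{3} + \frac{K}{3}\right)\right) \sqrt{6} \cdot 9 + K = \left(- \frac{4}{3} - \frac{K}{3}\right) \sqrt{6} \cdot 9 + K = \sqrt{6} \left(- \frac{4}{3} - \frac{K}{3}\right) 9 + K = 9 \sqrt{6} \left(- \frac{4}{3} - \frac{K}{3}\right) + K = K + 9 \sqrt{6} \left(- \frac{4}{3} - \frac{K}{3}\right)$)
$- \frac{59279}{X{\left(-208,260 \right)}} = - \frac{59279}{260 - 3 \sqrt{6} \left(4 + 260\right)} = - \frac{59279}{260 - 3 \sqrt{6} \cdot 264} = - \frac{59279}{260 - 792 \sqrt{6}}$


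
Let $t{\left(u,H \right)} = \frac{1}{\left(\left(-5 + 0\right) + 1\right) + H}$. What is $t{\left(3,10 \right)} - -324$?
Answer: $\frac{1945}{6} \approx 324.17$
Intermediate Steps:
$t{\left(u,H \right)} = \frac{1}{-4 + H}$ ($t{\left(u,H \right)} = \frac{1}{\left(-5 + 1\right) + H} = \frac{1}{-4 + H}$)
$t{\left(3,10 \right)} - -324 = \frac{1}{-4 + 10} - -324 = \frac{1}{6} + 324 = \frac{1945}{6}$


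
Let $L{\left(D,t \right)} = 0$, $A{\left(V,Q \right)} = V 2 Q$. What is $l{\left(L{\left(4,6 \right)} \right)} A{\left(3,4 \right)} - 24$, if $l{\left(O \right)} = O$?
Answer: $-24$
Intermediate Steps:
$A{\left(V,Q \right)} = 2 Q V$ ($A{\left(V,Q \right)} = 2 V Q = 2 Q V$)
$l{\left(L{\left(4,6 \right)} \right)} A{\left(3,4 \right)} - 24 = 0 \cdot 2 \cdot 4 \cdot 3 - 24 = 0 \cdot 24 + \left(-60 + 36\right) = 0 - 24 = -24$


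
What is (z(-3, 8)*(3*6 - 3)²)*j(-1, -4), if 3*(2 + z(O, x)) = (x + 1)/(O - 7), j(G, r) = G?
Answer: 1035/2 ≈ 517.50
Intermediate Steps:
z(O, x) = -2 + (1 + x)/(3*(-7 + O)) (z(O, x) = -2 + ((x + 1)/(O - 7))/3 = -2 + ((1 + x)/(-7 + O))/3 = -2 + (1 + x)/(3*(-7 + O)))
(z(-3, 8)*(3*6 - 3)²)*j(-1, -4) = (((43 + 8 - 6*(-3))/(3*(-7 - 3)))*(3*6 - 3)²)*(-1) = (((⅓)*(43 + 8 + 18)/(-10))*(18 - 3)²)*(-1) = (((⅓)*(-⅒)*69)*15²)*(-1) = -23/10*225*(-1) = -1035/2*(-1) = 1035/2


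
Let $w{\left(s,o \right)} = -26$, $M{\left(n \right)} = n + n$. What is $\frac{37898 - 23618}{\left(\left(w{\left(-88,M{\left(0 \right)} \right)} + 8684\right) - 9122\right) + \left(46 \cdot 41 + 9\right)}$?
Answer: $\frac{4760}{477} \approx 9.979$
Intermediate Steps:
$M{\left(n \right)} = 2 n$
$\frac{37898 - 23618}{\left(\left(w{\left(-88,M{\left(0 \right)} \right)} + 8684\right) - 9122\right) + \left(46 \cdot 41 + 9\right)} = \frac{37898 - 23618}{\left(\left(-26 + 8684\right) - 9122\right) + \left(46 \cdot 41 + 9\right)} = \frac{14280}{\left(8658 - 9122\right) + \left(1886 + 9\right)} = \frac{14280}{-464 + 1895} = \frac{14280}{1431} = 14280 \cdot \frac{1}{1431} = \frac{4760}{477}$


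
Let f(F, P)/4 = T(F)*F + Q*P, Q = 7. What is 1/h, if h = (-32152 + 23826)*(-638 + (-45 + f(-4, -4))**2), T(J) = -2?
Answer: -1/124781762 ≈ -8.0140e-9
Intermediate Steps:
f(F, P) = -8*F + 28*P (f(F, P) = 4*(-2*F + 7*P) = -8*F + 28*P)
h = -124781762 (h = (-32152 + 23826)*(-638 + (-45 + (-8*(-4) + 28*(-4)))**2) = -8326*(-638 + (-45 + (32 - 112))**2) = -8326*(-638 + (-45 - 80)**2) = -8326*(-638 + (-125)**2) = -8326*(-638 + 15625) = -8326*14987 = -124781762)
1/h = 1/(-124781762) = -1/124781762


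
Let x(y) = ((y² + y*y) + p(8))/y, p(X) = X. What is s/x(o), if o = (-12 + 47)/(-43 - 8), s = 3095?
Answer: -5524575/23258 ≈ -237.53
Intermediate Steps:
o = -35/51 (o = 35/(-51) = 35*(-1/51) = -35/51 ≈ -0.68627)
x(y) = (8 + 2*y²)/y (x(y) = ((y² + y*y) + 8)/y = ((y² + y²) + 8)/y = (2*y² + 8)/y = (8 + 2*y²)/y)
s/x(o) = 3095/(2*(-35/51) + 8/(-35/51)) = 3095/(-70/51 + 8*(-51/35)) = 3095/(-70/51 - 408/35) = 3095/(-23258/1785) = 3095*(-1785/23258) = -5524575/23258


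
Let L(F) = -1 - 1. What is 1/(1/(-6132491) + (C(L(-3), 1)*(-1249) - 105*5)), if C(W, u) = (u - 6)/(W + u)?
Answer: -6132491/41516964071 ≈ -0.00014771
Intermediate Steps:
L(F) = -2
C(W, u) = (-6 + u)/(W + u)
1/(1/(-6132491) + (C(L(-3), 1)*(-1249) - 105*5)) = 1/(1/(-6132491) + (((-6 + 1)/(-2 + 1))*(-1249) - 105*5)) = 1/(-1/6132491 + ((-5/(-1))*(-1249) - 525)) = 1/(-1/6132491 + (-1*(-5)*(-1249) - 525)) = 1/(-1/6132491 + (5*(-1249) - 525)) = 1/(-1/6132491 + (-6245 - 525)) = 1/(-1/6132491 - 6770) = 1/(-41516964071/6132491) = -6132491/41516964071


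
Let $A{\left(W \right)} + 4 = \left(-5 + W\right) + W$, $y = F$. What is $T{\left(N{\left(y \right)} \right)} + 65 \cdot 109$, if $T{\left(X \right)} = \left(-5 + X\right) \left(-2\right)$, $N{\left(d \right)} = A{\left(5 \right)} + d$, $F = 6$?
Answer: $7081$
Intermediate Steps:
$y = 6$
$A{\left(W \right)} = -9 + 2 W$ ($A{\left(W \right)} = -4 + \left(\left(-5 + W\right) + W\right) = -4 + \left(-5 + 2 W\right) = -9 + 2 W$)
$N{\left(d \right)} = 1 + d$ ($N{\left(d \right)} = \left(-9 + 2 \cdot 5\right) + d = \left(-9 + 10\right) + d = 1 + d$)
$T{\left(X \right)} = 10 - 2 X$
$T{\left(N{\left(y \right)} \right)} + 65 \cdot 109 = \left(10 - 2 \left(1 + 6\right)\right) + 65 \cdot 109 = \left(10 - 14\right) + 7085 = -4 + 7085 = 7081$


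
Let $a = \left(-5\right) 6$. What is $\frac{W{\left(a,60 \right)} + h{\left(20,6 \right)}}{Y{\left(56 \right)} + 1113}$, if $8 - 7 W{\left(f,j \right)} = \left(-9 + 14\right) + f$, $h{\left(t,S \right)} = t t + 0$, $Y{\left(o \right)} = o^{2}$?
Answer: $\frac{2833}{29743} \approx 0.095249$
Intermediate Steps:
$a = -30$
$h{\left(t,S \right)} = t^{2}$ ($h{\left(t,S \right)} = t^{2} + 0 = t^{2}$)
$W{\left(f,j \right)} = \frac{3}{7} - \frac{f}{7}$ ($W{\left(f,j \right)} = \frac{8}{7} - \frac{\left(-9 + 14\right) + f}{7} = \frac{8}{7} - \frac{5 + f}{7} = \frac{8}{7} - \left(\frac{5}{7} + \frac{f}{7}\right) = \frac{3}{7} - \frac{f}{7}$)
$\frac{W{\left(a,60 \right)} + h{\left(20,6 \right)}}{Y{\left(56 \right)} + 1113} = \frac{\left(\frac{3}{7} - - \frac{30}{7}\right) + 20^{2}}{56^{2} + 1113} = \frac{\left(\frac{3}{7} + \frac{30}{7}\right) + 400}{3136 + 1113} = \frac{\frac{33}{7} + 400}{4249} = \frac{2833}{7} \cdot \frac{1}{4249} = \frac{2833}{29743}$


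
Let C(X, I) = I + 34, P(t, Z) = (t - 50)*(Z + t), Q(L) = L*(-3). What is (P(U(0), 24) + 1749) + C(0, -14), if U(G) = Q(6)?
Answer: 1361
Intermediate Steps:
Q(L) = -3*L
U(G) = -18 (U(G) = -3*6 = -18)
P(t, Z) = (-50 + t)*(Z + t)
C(X, I) = 34 + I
(P(U(0), 24) + 1749) + C(0, -14) = (((-18)² - 50*24 - 50*(-18) + 24*(-18)) + 1749) + (34 - 14) = ((324 - 1200 + 900 - 432) + 1749) + 20 = (-408 + 1749) + 20 = 1341 + 20 = 1361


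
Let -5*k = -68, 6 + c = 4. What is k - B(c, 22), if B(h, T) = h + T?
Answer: -32/5 ≈ -6.4000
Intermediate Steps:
c = -2 (c = -6 + 4 = -2)
B(h, T) = T + h
k = 68/5 (k = -⅕*(-68) = 68/5 ≈ 13.600)
k - B(c, 22) = 68/5 - (22 - 2) = 68/5 - 1*20 = 68/5 - 20 = -32/5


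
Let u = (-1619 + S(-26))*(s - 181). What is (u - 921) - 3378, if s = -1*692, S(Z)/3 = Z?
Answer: 1477182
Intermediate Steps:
S(Z) = 3*Z
s = -692
u = 1481481 (u = (-1619 + 3*(-26))*(-692 - 181) = (-1619 - 78)*(-873) = -1697*(-873) = 1481481)
(u - 921) - 3378 = (1481481 - 921) - 3378 = 1480560 - 3378 = 1477182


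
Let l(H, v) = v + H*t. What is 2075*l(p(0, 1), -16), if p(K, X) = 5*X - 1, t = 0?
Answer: -33200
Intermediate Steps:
p(K, X) = -1 + 5*X
l(H, v) = v (l(H, v) = v + H*0 = v + 0 = v)
2075*l(p(0, 1), -16) = 2075*(-16) = -33200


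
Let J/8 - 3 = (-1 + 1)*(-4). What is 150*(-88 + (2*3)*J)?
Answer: 8400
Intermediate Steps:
J = 24 (J = 24 + 8*((-1 + 1)*(-4)) = 24 + 8*(0*(-4)) = 24 + 8*0 = 24 + 0 = 24)
150*(-88 + (2*3)*J) = 150*(-88 + (2*3)*24) = 150*(-88 + 6*24) = 150*(-88 + 144) = 150*56 = 8400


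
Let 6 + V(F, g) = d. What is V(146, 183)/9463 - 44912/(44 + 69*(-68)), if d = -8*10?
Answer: 7582188/785429 ≈ 9.6536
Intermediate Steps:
d = -80
V(F, g) = -86 (V(F, g) = -6 - 80 = -86)
V(146, 183)/9463 - 44912/(44 + 69*(-68)) = -86/9463 - 44912/(44 + 69*(-68)) = -86*1/9463 - 44912/(44 - 4692) = -86/9463 - 44912/(-4648) = -86/9463 - 44912*(-1/4648) = -86/9463 + 802/83 = 7582188/785429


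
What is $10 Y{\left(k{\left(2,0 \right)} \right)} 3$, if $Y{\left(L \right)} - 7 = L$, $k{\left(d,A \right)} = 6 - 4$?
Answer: $270$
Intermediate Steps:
$k{\left(d,A \right)} = 2$
$Y{\left(L \right)} = 7 + L$
$10 Y{\left(k{\left(2,0 \right)} \right)} 3 = 10 \left(7 + 2\right) 3 = 10 \cdot 9 \cdot 3 = 90 \cdot 3 = 270$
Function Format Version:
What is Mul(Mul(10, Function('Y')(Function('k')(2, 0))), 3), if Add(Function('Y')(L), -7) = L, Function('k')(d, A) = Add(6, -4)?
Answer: 270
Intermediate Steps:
Function('k')(d, A) = 2
Function('Y')(L) = Add(7, L)
Mul(Mul(10, Function('Y')(Function('k')(2, 0))), 3) = Mul(Mul(10, Add(7, 2)), 3) = Mul(Mul(10, 9), 3) = Mul(90, 3) = 270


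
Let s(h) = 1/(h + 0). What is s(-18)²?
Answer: 1/324 ≈ 0.0030864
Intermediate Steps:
s(h) = 1/h
s(-18)² = (1/(-18))² = (-1/18)² = 1/324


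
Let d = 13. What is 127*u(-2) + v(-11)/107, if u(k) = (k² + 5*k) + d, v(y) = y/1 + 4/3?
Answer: 285340/321 ≈ 888.91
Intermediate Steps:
v(y) = 4/3 + y (v(y) = y*1 + 4*(⅓) = y + 4/3 = 4/3 + y)
u(k) = 13 + k² + 5*k (u(k) = (k² + 5*k) + 13 = 13 + k² + 5*k)
127*u(-2) + v(-11)/107 = 127*(13 + (-2)² + 5*(-2)) + (4/3 - 11)/107 = 127*(13 + 4 - 10) - 29/3*1/107 = 127*7 - 29/321 = 889 - 29/321 = 285340/321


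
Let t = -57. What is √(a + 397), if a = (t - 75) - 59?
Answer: √206 ≈ 14.353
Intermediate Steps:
a = -191 (a = (-57 - 75) - 59 = -132 - 59 = -191)
√(a + 397) = √(-191 + 397) = √206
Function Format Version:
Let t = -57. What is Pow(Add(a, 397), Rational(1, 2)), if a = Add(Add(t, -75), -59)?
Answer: Pow(206, Rational(1, 2)) ≈ 14.353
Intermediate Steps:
a = -191 (a = Add(Add(-57, -75), -59) = Add(-132, -59) = -191)
Pow(Add(a, 397), Rational(1, 2)) = Pow(Add(-191, 397), Rational(1, 2)) = Pow(206, Rational(1, 2))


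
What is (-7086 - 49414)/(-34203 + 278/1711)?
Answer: 19334300/11704211 ≈ 1.6519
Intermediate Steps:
(-7086 - 49414)/(-34203 + 278/1711) = -56500/(-34203 + 278*(1/1711)) = -56500/(-34203 + 278/1711) = -56500/(-58521055/1711) = -56500*(-1711/58521055) = 19334300/11704211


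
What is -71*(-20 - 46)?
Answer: 4686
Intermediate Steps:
-71*(-20 - 46) = -71*(-66) = 4686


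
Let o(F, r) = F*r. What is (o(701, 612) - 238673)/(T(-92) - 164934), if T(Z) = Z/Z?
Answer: -190339/164933 ≈ -1.1540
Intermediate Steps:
T(Z) = 1
(o(701, 612) - 238673)/(T(-92) - 164934) = (701*612 - 238673)/(1 - 164934) = (429012 - 238673)/(-164933) = 190339*(-1/164933) = -190339/164933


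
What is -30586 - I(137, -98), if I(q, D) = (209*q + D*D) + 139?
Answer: -68962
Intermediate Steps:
I(q, D) = 139 + D² + 209*q (I(q, D) = (209*q + D²) + 139 = (D² + 209*q) + 139 = 139 + D² + 209*q)
-30586 - I(137, -98) = -30586 - (139 + (-98)² + 209*137) = -30586 - (139 + 9604 + 28633) = -30586 - 1*38376 = -30586 - 38376 = -68962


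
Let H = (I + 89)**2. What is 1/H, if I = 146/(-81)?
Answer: 6561/49885969 ≈ 0.00013152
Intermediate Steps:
I = -146/81 (I = 146*(-1/81) = -146/81 ≈ -1.8025)
H = 49885969/6561 (H = (-146/81 + 89)**2 = (7063/81)**2 = 49885969/6561 ≈ 7603.4)
1/H = 1/(49885969/6561) = 6561/49885969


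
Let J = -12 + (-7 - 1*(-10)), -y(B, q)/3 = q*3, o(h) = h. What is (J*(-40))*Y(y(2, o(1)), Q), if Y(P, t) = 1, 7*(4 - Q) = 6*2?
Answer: 360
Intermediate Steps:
Q = 16/7 (Q = 4 - 6*2/7 = 4 - ⅐*12 = 4 - 12/7 = 16/7 ≈ 2.2857)
y(B, q) = -9*q (y(B, q) = -3*q*3 = -9*q)
J = -9 (J = -12 + (-7 + 10) = -12 + 3 = -9)
(J*(-40))*Y(y(2, o(1)), Q) = -9*(-40)*1 = 360*1 = 360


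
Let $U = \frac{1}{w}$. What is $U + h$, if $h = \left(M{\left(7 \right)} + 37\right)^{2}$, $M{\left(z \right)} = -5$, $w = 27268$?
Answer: $\frac{27922433}{27268} \approx 1024.0$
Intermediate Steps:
$U = \frac{1}{27268} \approx 3.6673 \cdot 10^{-5}$
$h = 1024$ ($h = \left(-5 + 37\right)^{2} = 32^{2} = 1024$)
$U + h = \frac{1}{27268} + 1024 = \frac{27922433}{27268}$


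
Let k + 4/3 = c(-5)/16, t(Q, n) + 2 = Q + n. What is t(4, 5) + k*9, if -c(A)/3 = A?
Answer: 55/16 ≈ 3.4375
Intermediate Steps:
c(A) = -3*A
t(Q, n) = -2 + Q + n (t(Q, n) = -2 + (Q + n) = -2 + Q + n)
k = -19/48 (k = -4/3 - 3*(-5)/16 = -4/3 + 15*(1/16) = -4/3 + 15/16 = -19/48 ≈ -0.39583)
t(4, 5) + k*9 = (-2 + 4 + 5) - 19/48*9 = 7 - 57/16 = 55/16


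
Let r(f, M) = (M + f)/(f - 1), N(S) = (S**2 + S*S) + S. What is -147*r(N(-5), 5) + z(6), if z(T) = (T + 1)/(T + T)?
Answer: -21973/132 ≈ -166.46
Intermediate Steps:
z(T) = (1 + T)/(2*T) (z(T) = (1 + T)/((2*T)) = (1 + T)*(1/(2*T)) = (1 + T)/(2*T))
N(S) = S + 2*S**2 (N(S) = (S**2 + S**2) + S = 2*S**2 + S = S + 2*S**2)
r(f, M) = (M + f)/(-1 + f)
-147*r(N(-5), 5) + z(6) = -147*(5 - 5*(1 + 2*(-5)))/(-1 - 5*(1 + 2*(-5))) + (1/2)*(1 + 6)/6 = -147*(5 - 5*(1 - 10))/(-1 - 5*(1 - 10)) + (1/2)*(1/6)*7 = -147*(5 - 5*(-9))/(-1 - 5*(-9)) + 7/12 = -147*(5 + 45)/(-1 + 45) + 7/12 = -147*50/44 + 7/12 = -147*25/22 + 7/12 = -3675/22 + 7/12 = -21973/132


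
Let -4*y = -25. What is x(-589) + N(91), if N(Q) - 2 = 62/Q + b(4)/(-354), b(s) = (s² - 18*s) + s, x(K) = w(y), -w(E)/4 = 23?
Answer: -1436290/16107 ≈ -89.172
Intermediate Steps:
y = 25/4 (y = -¼*(-25) = 25/4 ≈ 6.2500)
w(E) = -92 (w(E) = -4*23 = -92)
x(K) = -92
b(s) = s² - 17*s
N(Q) = 380/177 + 62/Q (N(Q) = 2 + (62/Q + (4*(-17 + 4))/(-354)) = 2 + (62/Q + (4*(-13))*(-1/354)) = 2 + (62/Q - 52*(-1/354)) = 2 + (62/Q + 26/177) = 2 + (26/177 + 62/Q) = 380/177 + 62/Q)
x(-589) + N(91) = -92 + (380/177 + 62/91) = -92 + 45554/16107 = -1436290/16107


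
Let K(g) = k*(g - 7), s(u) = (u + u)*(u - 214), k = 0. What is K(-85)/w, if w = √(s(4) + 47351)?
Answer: 0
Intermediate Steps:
s(u) = 2*u*(-214 + u) (s(u) = (2*u)*(-214 + u) = 2*u*(-214 + u))
K(g) = 0 (K(g) = 0*(g - 7) = 0*(-7 + g) = 0)
w = √45671 (w = √(2*4*(-214 + 4) + 47351) = √(2*4*(-210) + 47351) = √(-1680 + 47351) = √45671 ≈ 213.71)
K(-85)/w = 0/(√45671) = 0*(√45671/45671) = 0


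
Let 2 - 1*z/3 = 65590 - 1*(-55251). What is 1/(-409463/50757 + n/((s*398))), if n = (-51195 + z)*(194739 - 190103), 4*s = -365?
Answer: 3686734695/194670946666643 ≈ 1.8938e-5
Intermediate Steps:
s = -365/4 (s = (¼)*(-365) = -365/4 ≈ -91.250)
z = -362517 (z = 6 - 3*(65590 - 1*(-55251)) = 6 - 3*(65590 + 55251) = 6 - 3*120841 = 6 - 362523 = -362517)
n = -1917968832 (n = (-51195 - 362517)*(194739 - 190103) = -413712*4636 = -1917968832)
1/(-409463/50757 + n/((s*398))) = 1/(-409463/50757 - 1917968832/((-365/4*398))) = 1/(-409463*1/50757 - 1917968832/(-72635/2)) = 1/(-409463/50757 - 1917968832*(-2/72635)) = 1/(-409463/50757 + 3835937664/72635) = 1/(194670946666643/3686734695) = 3686734695/194670946666643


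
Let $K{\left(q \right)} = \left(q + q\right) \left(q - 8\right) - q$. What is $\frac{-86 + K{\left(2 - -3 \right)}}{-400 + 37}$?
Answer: $\frac{1}{3} \approx 0.33333$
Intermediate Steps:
$K{\left(q \right)} = - q + 2 q \left(-8 + q\right)$ ($K{\left(q \right)} = 2 q \left(-8 + q\right) - q = - q + 2 q \left(-8 + q\right)$)
$\frac{-86 + K{\left(2 - -3 \right)}}{-400 + 37} = \frac{-86 + \left(2 - -3\right) \left(-17 + 2 \left(2 - -3\right)\right)}{-400 + 37} = \frac{-86 + \left(2 + 3\right) \left(-17 + 2 \left(2 + 3\right)\right)}{-363} = \left(-86 + 5 \left(-17 + 2 \cdot 5\right)\right) \left(- \frac{1}{363}\right) = \left(-86 + 5 \left(-17 + 10\right)\right) \left(- \frac{1}{363}\right) = \left(-86 + 5 \left(-7\right)\right) \left(- \frac{1}{363}\right) = \left(-86 - 35\right) \left(- \frac{1}{363}\right) = \left(-121\right) \left(- \frac{1}{363}\right) = \frac{1}{3}$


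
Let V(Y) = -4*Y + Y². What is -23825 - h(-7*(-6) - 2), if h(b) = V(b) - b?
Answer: -25225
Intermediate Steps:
V(Y) = Y² - 4*Y
h(b) = -b + b*(-4 + b) (h(b) = b*(-4 + b) - b = -b + b*(-4 + b))
-23825 - h(-7*(-6) - 2) = -23825 - (-7*(-6) - 2)*(-5 + (-7*(-6) - 2)) = -23825 - (42 - 2)*(-5 + (42 - 2)) = -23825 - 40*(-5 + 40) = -23825 - 40*35 = -23825 - 1*1400 = -23825 - 1400 = -25225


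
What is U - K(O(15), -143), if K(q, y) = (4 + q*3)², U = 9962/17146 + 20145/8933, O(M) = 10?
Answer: -88312297646/76582609 ≈ -1153.2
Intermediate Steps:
U = 217198358/76582609 (U = 9962*(1/17146) + 20145*(1/8933) = 4981/8573 + 20145/8933 = 217198358/76582609 ≈ 2.8361)
K(q, y) = (4 + 3*q)²
U - K(O(15), -143) = 217198358/76582609 - (4 + 3*10)² = 217198358/76582609 - (4 + 30)² = 217198358/76582609 - 1*34² = 217198358/76582609 - 1*1156 = 217198358/76582609 - 1156 = -88312297646/76582609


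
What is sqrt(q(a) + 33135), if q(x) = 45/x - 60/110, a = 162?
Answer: sqrt(144334894)/66 ≈ 182.03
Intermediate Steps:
q(x) = -6/11 + 45/x (q(x) = 45/x - 60*1/110 = 45/x - 6/11 = -6/11 + 45/x)
sqrt(q(a) + 33135) = sqrt((-6/11 + 45/162) + 33135) = sqrt((-6/11 + 45*(1/162)) + 33135) = sqrt((-6/11 + 5/18) + 33135) = sqrt(-53/198 + 33135) = sqrt(6560677/198) = sqrt(144334894)/66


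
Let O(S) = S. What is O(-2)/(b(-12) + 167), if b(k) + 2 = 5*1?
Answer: -1/85 ≈ -0.011765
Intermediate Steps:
b(k) = 3 (b(k) = -2 + 5*1 = -2 + 5 = 3)
O(-2)/(b(-12) + 167) = -2/(3 + 167) = -2/170 = -2*1/170 = -1/85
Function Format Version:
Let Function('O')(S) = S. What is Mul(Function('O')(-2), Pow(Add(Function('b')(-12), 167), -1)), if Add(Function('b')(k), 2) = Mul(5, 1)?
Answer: Rational(-1, 85) ≈ -0.011765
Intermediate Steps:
Function('b')(k) = 3 (Function('b')(k) = Add(-2, Mul(5, 1)) = Add(-2, 5) = 3)
Mul(Function('O')(-2), Pow(Add(Function('b')(-12), 167), -1)) = Mul(-2, Pow(Add(3, 167), -1)) = Mul(-2, Pow(170, -1)) = Mul(-2, Rational(1, 170)) = Rational(-1, 85)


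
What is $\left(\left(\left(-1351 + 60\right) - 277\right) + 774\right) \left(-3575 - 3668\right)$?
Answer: $5750942$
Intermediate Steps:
$\left(\left(\left(-1351 + 60\right) - 277\right) + 774\right) \left(-3575 - 3668\right) = \left(\left(-1291 - 277\right) + 774\right) \left(-7243\right) = \left(-1568 + 774\right) \left(-7243\right) = \left(-794\right) \left(-7243\right) = 5750942$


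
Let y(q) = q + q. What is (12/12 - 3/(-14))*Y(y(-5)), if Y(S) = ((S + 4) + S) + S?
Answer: -221/7 ≈ -31.571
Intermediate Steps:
y(q) = 2*q
Y(S) = 4 + 3*S (Y(S) = ((4 + S) + S) + S = (4 + 2*S) + S = 4 + 3*S)
(12/12 - 3/(-14))*Y(y(-5)) = (12/12 - 3/(-14))*(4 + 3*(2*(-5))) = (12*(1/12) - 3*(-1/14))*(4 + 3*(-10)) = (1 + 3/14)*(4 - 30) = (17/14)*(-26) = -221/7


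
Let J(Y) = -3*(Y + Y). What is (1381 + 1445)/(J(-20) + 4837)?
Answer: 2826/4957 ≈ 0.57010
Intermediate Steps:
J(Y) = -6*Y
(1381 + 1445)/(J(-20) + 4837) = (1381 + 1445)/(-6*(-20) + 4837) = 2826/(120 + 4837) = 2826/4957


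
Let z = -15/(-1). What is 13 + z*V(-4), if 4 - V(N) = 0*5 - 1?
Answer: 88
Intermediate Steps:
V(N) = 5 (V(N) = 4 - (0*5 - 1) = 4 - (0 - 1) = 4 - 1*(-1) = 4 + 1 = 5)
z = 15 (z = -15*(-1) = 15)
13 + z*V(-4) = 13 + 15*5 = 13 + 75 = 88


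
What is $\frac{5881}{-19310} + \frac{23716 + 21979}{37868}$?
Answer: $\frac{329834371}{365615540} \approx 0.90213$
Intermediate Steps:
$\frac{5881}{-19310} + \frac{23716 + 21979}{37868} = 5881 \left(- \frac{1}{19310}\right) + 45695 \cdot \frac{1}{37868} = - \frac{5881}{19310} + \frac{45695}{37868} = \frac{329834371}{365615540}$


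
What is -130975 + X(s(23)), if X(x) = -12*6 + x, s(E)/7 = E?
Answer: -130886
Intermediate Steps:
s(E) = 7*E
X(x) = -72 + x
-130975 + X(s(23)) = -130975 + (-72 + 7*23) = -130975 + (-72 + 161) = -130975 + 89 = -130886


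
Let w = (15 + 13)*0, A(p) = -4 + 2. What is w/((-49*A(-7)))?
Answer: 0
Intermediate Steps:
A(p) = -2
w = 0 (w = 28*0 = 0)
w/((-49*A(-7))) = 0/((-49*(-2))) = 0/98 = 0*(1/98) = 0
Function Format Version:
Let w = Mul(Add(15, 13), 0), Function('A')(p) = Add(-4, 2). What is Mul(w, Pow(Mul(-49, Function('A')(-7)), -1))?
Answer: 0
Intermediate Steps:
Function('A')(p) = -2
w = 0 (w = Mul(28, 0) = 0)
Mul(w, Pow(Mul(-49, Function('A')(-7)), -1)) = Mul(0, Pow(Mul(-49, -2), -1)) = Mul(0, Pow(98, -1)) = Mul(0, Rational(1, 98)) = 0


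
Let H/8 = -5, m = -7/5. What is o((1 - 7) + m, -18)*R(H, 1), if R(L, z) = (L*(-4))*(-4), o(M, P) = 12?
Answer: -7680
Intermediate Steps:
m = -7/5 (m = -7*⅕ = -7/5 ≈ -1.4000)
H = -40 (H = 8*(-5) = -40)
R(L, z) = 16*L (R(L, z) = -4*L*(-4) = 16*L)
o((1 - 7) + m, -18)*R(H, 1) = 12*(16*(-40)) = 12*(-640) = -7680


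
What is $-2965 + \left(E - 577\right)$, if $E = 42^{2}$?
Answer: $-1778$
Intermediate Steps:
$E = 1764$
$-2965 + \left(E - 577\right) = -2965 + \left(1764 - 577\right) = -2965 + 1187 = -1778$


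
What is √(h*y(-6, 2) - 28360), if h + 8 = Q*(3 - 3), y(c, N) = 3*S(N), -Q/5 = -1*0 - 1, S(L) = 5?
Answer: 8*I*√445 ≈ 168.76*I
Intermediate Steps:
Q = 5 (Q = -5*(-1*0 - 1) = -5*(0 - 1) = -5*(-1) = 5)
y(c, N) = 15 (y(c, N) = 3*5 = 15)
h = -8 (h = -8 + 5*(3 - 3) = -8 + 5*0 = -8 + 0 = -8)
√(h*y(-6, 2) - 28360) = √(-8*15 - 28360) = √(-120 - 28360) = √(-28480) = 8*I*√445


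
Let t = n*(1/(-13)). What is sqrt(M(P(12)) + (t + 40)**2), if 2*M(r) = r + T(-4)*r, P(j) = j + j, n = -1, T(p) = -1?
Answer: 521/13 ≈ 40.077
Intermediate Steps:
P(j) = 2*j
M(r) = 0 (M(r) = (r - r)/2 = (1/2)*0 = 0)
t = 1/13 (t = -1/(-13) = -(-1)/13 = -1*(-1/13) = 1/13 ≈ 0.076923)
sqrt(M(P(12)) + (t + 40)**2) = sqrt(0 + (1/13 + 40)**2) = sqrt(0 + (521/13)**2) = sqrt(0 + 271441/169) = sqrt(271441/169) = 521/13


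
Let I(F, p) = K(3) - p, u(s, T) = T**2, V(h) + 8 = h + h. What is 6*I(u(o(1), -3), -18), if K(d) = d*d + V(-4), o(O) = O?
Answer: 66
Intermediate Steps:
V(h) = -8 + 2*h (V(h) = -8 + (h + h) = -8 + 2*h)
K(d) = -16 + d**2 (K(d) = d*d + (-8 + 2*(-4)) = d**2 + (-8 - 8) = d**2 - 16 = -16 + d**2)
I(F, p) = -7 - p (I(F, p) = (-16 + 3**2) - p = (-16 + 9) - p = -7 - p)
6*I(u(o(1), -3), -18) = 6*(-7 - 1*(-18)) = 6*(-7 + 18) = 6*11 = 66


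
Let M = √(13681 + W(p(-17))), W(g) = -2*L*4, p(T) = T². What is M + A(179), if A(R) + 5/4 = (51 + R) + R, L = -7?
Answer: 1631/4 + √13737 ≈ 524.96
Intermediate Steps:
A(R) = 199/4 + 2*R (A(R) = -5/4 + ((51 + R) + R) = -5/4 + (51 + 2*R) = 199/4 + 2*R)
W(g) = 56 (W(g) = -2*(-7)*4 = 14*4 = 56)
M = √13737 (M = √(13681 + 56) = √13737 ≈ 117.20)
M + A(179) = √13737 + (199/4 + 2*179) = √13737 + (199/4 + 358) = √13737 + 1631/4 = 1631/4 + √13737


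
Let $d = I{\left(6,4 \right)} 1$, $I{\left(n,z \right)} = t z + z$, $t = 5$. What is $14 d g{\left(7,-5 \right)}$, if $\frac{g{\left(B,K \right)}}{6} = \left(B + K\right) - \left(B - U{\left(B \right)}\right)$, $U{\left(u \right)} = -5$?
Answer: $-20160$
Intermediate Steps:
$I{\left(n,z \right)} = 6 z$ ($I{\left(n,z \right)} = 5 z + z = 6 z$)
$d = 24$ ($d = 6 \cdot 4 \cdot 1 = 24 \cdot 1 = 24$)
$g{\left(B,K \right)} = -30 + 6 K$ ($g{\left(B,K \right)} = 6 \left(\left(B + K\right) - \left(5 + B\right)\right) = 6 \left(-5 + K\right) = -30 + 6 K$)
$14 d g{\left(7,-5 \right)} = 14 \cdot 24 \left(-30 + 6 \left(-5\right)\right) = 336 \left(-30 - 30\right) = 336 \left(-60\right) = -20160$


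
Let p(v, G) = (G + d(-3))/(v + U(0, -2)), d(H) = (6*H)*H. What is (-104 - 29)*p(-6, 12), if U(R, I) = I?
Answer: 4389/4 ≈ 1097.3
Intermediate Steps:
d(H) = 6*H**2
p(v, G) = (54 + G)/(-2 + v) (p(v, G) = (G + 6*(-3)**2)/(v - 2) = (G + 6*9)/(-2 + v) = (G + 54)/(-2 + v) = (54 + G)/(-2 + v))
(-104 - 29)*p(-6, 12) = (-104 - 29)*((54 + 12)/(-2 - 6)) = -133*66/(-8) = -(-133)*66/8 = -133*(-33/4) = 4389/4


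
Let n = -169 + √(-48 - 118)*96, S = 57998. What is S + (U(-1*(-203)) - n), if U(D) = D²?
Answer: 99376 - 96*I*√166 ≈ 99376.0 - 1236.9*I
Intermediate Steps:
n = -169 + 96*I*√166 (n = -169 + √(-166)*96 = -169 + (I*√166)*96 = -169 + 96*I*√166 ≈ -169.0 + 1236.9*I)
S + (U(-1*(-203)) - n) = 57998 + ((-1*(-203))² - (-169 + 96*I*√166)) = 57998 + (203² + (169 - 96*I*√166)) = 57998 + (41209 + (169 - 96*I*√166)) = 57998 + (41378 - 96*I*√166) = 99376 - 96*I*√166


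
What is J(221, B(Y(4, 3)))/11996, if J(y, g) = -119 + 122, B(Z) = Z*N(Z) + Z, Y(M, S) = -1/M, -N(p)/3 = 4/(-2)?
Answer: 3/11996 ≈ 0.00025008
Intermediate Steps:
N(p) = 6 (N(p) = -12/(-2) = -12*(-1)/2 = -3*(-2) = 6)
B(Z) = 7*Z (B(Z) = Z*6 + Z = 6*Z + Z = 7*Z)
J(y, g) = 3
J(221, B(Y(4, 3)))/11996 = 3/11996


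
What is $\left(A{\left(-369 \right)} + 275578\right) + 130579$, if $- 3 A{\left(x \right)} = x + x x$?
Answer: $360893$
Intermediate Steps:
$A{\left(x \right)} = - \frac{x}{3} - \frac{x^{2}}{3}$ ($A{\left(x \right)} = - \frac{x + x x}{3} = - \frac{x + x^{2}}{3} = - \frac{x}{3} - \frac{x^{2}}{3}$)
$\left(A{\left(-369 \right)} + 275578\right) + 130579 = \left(\left(- \frac{1}{3}\right) \left(-369\right) \left(1 - 369\right) + 275578\right) + 130579 = \left(\left(- \frac{1}{3}\right) \left(-369\right) \left(-368\right) + 275578\right) + 130579 = \left(-45264 + 275578\right) + 130579 = 230314 + 130579 = 360893$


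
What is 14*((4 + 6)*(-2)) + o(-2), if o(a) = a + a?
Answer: -284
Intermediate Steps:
o(a) = 2*a
14*((4 + 6)*(-2)) + o(-2) = 14*((4 + 6)*(-2)) + 2*(-2) = 14*(10*(-2)) - 4 = 14*(-20) - 4 = -280 - 4 = -284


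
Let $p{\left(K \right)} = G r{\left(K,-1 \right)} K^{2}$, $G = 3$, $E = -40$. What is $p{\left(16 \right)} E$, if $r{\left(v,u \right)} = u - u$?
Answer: $0$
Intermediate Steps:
$r{\left(v,u \right)} = 0$
$p{\left(K \right)} = 0$ ($p{\left(K \right)} = 3 \cdot 0 K^{2} = 0 K^{2} = 0$)
$p{\left(16 \right)} E = 0 \left(-40\right) = 0$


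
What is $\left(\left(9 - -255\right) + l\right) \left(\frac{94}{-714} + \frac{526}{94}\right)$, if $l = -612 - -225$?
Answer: $- \frac{3758962}{5593} \approx -672.08$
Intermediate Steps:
$l = -387$ ($l = -612 + 225 = -387$)
$\left(\left(9 - -255\right) + l\right) \left(\frac{94}{-714} + \frac{526}{94}\right) = \left(\left(9 - -255\right) - 387\right) \left(\frac{94}{-714} + \frac{526}{94}\right) = \left(\left(9 + 255\right) - 387\right) \left(94 \left(- \frac{1}{714}\right) + 526 \cdot \frac{1}{94}\right) = \left(264 - 387\right) \left(- \frac{47}{357} + \frac{263}{47}\right) = \left(-123\right) \frac{91682}{16779} = - \frac{3758962}{5593}$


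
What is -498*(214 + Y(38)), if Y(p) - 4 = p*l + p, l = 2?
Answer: -165336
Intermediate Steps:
Y(p) = 4 + 3*p (Y(p) = 4 + (p*2 + p) = 4 + (2*p + p) = 4 + 3*p)
-498*(214 + Y(38)) = -498*(214 + (4 + 3*38)) = -498*(214 + (4 + 114)) = -498*(214 + 118) = -498*332 = -165336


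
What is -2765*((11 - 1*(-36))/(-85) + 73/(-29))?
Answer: 4185104/493 ≈ 8489.1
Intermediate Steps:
-2765*((11 - 1*(-36))/(-85) + 73/(-29)) = -2765*((11 + 36)*(-1/85) + 73*(-1/29)) = -2765*(47*(-1/85) - 73/29) = -2765*(-47/85 - 73/29) = -2765*(-7568/2465) = 4185104/493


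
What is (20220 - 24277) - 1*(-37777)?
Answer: 33720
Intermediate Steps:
(20220 - 24277) - 1*(-37777) = -4057 + 37777 = 33720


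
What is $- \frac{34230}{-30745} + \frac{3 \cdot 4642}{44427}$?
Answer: $\frac{129926072}{91060541} \approx 1.4268$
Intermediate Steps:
$- \frac{34230}{-30745} + \frac{3 \cdot 4642}{44427} = \left(-34230\right) \left(- \frac{1}{30745}\right) + 13926 \cdot \frac{1}{44427} = \frac{6846}{6149} + \frac{4642}{14809} = \frac{129926072}{91060541}$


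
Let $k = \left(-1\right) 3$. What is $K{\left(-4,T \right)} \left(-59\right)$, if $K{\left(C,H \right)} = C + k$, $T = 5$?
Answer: $413$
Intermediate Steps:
$k = -3$
$K{\left(C,H \right)} = -3 + C$ ($K{\left(C,H \right)} = C - 3 = -3 + C$)
$K{\left(-4,T \right)} \left(-59\right) = \left(-3 - 4\right) \left(-59\right) = \left(-7\right) \left(-59\right) = 413$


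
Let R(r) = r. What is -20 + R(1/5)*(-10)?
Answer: -22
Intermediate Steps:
-20 + R(1/5)*(-10) = -20 - 10/5 = -20 + (⅕)*(-10) = -20 - 2 = -22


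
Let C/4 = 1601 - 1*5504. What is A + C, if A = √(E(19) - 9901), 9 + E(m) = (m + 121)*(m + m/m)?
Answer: -15612 + 3*I*√790 ≈ -15612.0 + 84.321*I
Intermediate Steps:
E(m) = -9 + (1 + m)*(121 + m) (E(m) = -9 + (m + 121)*(m + m/m) = -9 + (121 + m)*(m + 1) = -9 + (121 + m)*(1 + m) = -9 + (1 + m)*(121 + m))
A = 3*I*√790 (A = √((112 + 19² + 122*19) - 9901) = √((112 + 361 + 2318) - 9901) = √(2791 - 9901) = √(-7110) = 3*I*√790 ≈ 84.321*I)
C = -15612 (C = 4*(1601 - 1*5504) = 4*(1601 - 5504) = 4*(-3903) = -15612)
A + C = 3*I*√790 - 15612 = -15612 + 3*I*√790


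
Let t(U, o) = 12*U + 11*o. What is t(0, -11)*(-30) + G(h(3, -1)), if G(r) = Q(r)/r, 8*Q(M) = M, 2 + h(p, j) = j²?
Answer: 29041/8 ≈ 3630.1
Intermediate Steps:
h(p, j) = -2 + j²
Q(M) = M/8
t(U, o) = 11*o + 12*U
G(r) = ⅛ (G(r) = (r/8)/r = ⅛)
t(0, -11)*(-30) + G(h(3, -1)) = (11*(-11) + 12*0)*(-30) + ⅛ = (-121 + 0)*(-30) + ⅛ = -121*(-30) + ⅛ = 3630 + ⅛ = 29041/8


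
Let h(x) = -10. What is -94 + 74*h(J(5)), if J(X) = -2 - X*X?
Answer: -834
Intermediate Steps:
J(X) = -2 - X²
-94 + 74*h(J(5)) = -94 + 74*(-10) = -94 - 740 = -834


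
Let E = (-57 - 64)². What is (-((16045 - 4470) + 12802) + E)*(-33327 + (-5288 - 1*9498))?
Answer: 468428168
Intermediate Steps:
E = 14641 (E = (-121)² = 14641)
(-((16045 - 4470) + 12802) + E)*(-33327 + (-5288 - 1*9498)) = (-((16045 - 4470) + 12802) + 14641)*(-33327 + (-5288 - 1*9498)) = (-(11575 + 12802) + 14641)*(-33327 + (-5288 - 9498)) = (-1*24377 + 14641)*(-33327 - 14786) = (-24377 + 14641)*(-48113) = -9736*(-48113) = 468428168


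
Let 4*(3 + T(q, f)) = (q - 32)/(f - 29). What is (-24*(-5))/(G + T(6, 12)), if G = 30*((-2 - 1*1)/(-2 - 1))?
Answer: 4080/931 ≈ 4.3824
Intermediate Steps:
G = 30 (G = 30*((-2 - 1)/(-3)) = 30*(-3*(-⅓)) = 30*1 = 30)
T(q, f) = -3 + (-32 + q)/(4*(-29 + f)) (T(q, f) = -3 + ((q - 32)/(f - 29))/4 = -3 + ((-32 + q)/(-29 + f))/4 = -3 + (-32 + q)/(4*(-29 + f)))
(-24*(-5))/(G + T(6, 12)) = (-24*(-5))/(30 + (316 + 6 - 12*12)/(4*(-29 + 12))) = 120/(30 + (¼)*(316 + 6 - 144)/(-17)) = 120/(30 + (¼)*(-1/17)*178) = 120/(30 - 89/34) = 120/(931/34) = 120*(34/931) = 4080/931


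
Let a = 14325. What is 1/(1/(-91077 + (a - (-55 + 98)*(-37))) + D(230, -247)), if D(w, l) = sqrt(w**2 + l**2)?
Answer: 75161/643491979985188 + 5649175921*sqrt(113909)/643491979985188 ≈ 0.0029629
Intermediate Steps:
D(w, l) = sqrt(l**2 + w**2)
1/(1/(-91077 + (a - (-55 + 98)*(-37))) + D(230, -247)) = 1/(1/(-91077 + (14325 - (-55 + 98)*(-37))) + sqrt((-247)**2 + 230**2)) = 1/(1/(-91077 + (14325 - 43*(-37))) + sqrt(61009 + 52900)) = 1/(1/(-91077 + (14325 - 1*(-1591))) + sqrt(113909)) = 1/(1/(-91077 + (14325 + 1591)) + sqrt(113909)) = 1/(1/(-91077 + 15916) + sqrt(113909)) = 1/(1/(-75161) + sqrt(113909)) = 1/(-1/75161 + sqrt(113909))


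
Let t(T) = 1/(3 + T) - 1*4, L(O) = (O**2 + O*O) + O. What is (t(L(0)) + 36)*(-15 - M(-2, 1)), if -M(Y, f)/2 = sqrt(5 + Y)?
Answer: -485 + 194*sqrt(3)/3 ≈ -372.99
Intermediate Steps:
M(Y, f) = -2*sqrt(5 + Y)
L(O) = O + 2*O**2 (L(O) = (O**2 + O**2) + O = 2*O**2 + O = O + 2*O**2)
t(T) = -4 + 1/(3 + T) (t(T) = 1/(3 + T) - 4 = -4 + 1/(3 + T))
(t(L(0)) + 36)*(-15 - M(-2, 1)) = ((-11 - 0*(1 + 2*0))/(3 + 0*(1 + 2*0)) + 36)*(-15 - (-2)*sqrt(5 - 2)) = ((-11 - 0*(1 + 0))/(3 + 0*(1 + 0)) + 36)*(-15 - (-2)*sqrt(3)) = ((-11 - 0)/(3 + 0*1) + 36)*(-15 + 2*sqrt(3)) = ((-11 - 4*0)/(3 + 0) + 36)*(-15 + 2*sqrt(3)) = ((-11 + 0)/3 + 36)*(-15 + 2*sqrt(3)) = ((1/3)*(-11) + 36)*(-15 + 2*sqrt(3)) = (-11/3 + 36)*(-15 + 2*sqrt(3)) = 97*(-15 + 2*sqrt(3))/3 = -485 + 194*sqrt(3)/3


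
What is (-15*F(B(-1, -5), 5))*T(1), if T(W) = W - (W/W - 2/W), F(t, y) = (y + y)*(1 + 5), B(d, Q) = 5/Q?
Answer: -1800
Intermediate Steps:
F(t, y) = 12*y (F(t, y) = (2*y)*6 = 12*y)
T(W) = -1 + W + 2/W (T(W) = W - (1 - 2/W) = W + (-1 + 2/W) = -1 + W + 2/W)
(-15*F(B(-1, -5), 5))*T(1) = (-180*5)*(-1 + 1 + 2/1) = (-15*60)*(-1 + 1 + 2*1) = -900*(-1 + 1 + 2) = -900*2 = -1800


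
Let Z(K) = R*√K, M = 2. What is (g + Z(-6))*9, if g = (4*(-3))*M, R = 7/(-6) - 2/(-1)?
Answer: -216 + 15*I*√6/2 ≈ -216.0 + 18.371*I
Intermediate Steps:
R = ⅚ (R = 7*(-⅙) - 2*(-1) = -7/6 + 2 = ⅚ ≈ 0.83333)
Z(K) = 5*√K/6
g = -24 (g = (4*(-3))*2 = -12*2 = -24)
(g + Z(-6))*9 = (-24 + 5*√(-6)/6)*9 = (-24 + 5*(I*√6)/6)*9 = (-24 + 5*I*√6/6)*9 = -216 + 15*I*√6/2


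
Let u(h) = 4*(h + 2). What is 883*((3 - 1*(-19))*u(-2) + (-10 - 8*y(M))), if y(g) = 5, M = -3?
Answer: -44150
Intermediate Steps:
u(h) = 8 + 4*h (u(h) = 4*(2 + h) = 8 + 4*h)
883*((3 - 1*(-19))*u(-2) + (-10 - 8*y(M))) = 883*((3 - 1*(-19))*(8 + 4*(-2)) + (-10 - 8*5)) = 883*((3 + 19)*(8 - 8) + (-10 - 40)) = 883*(22*0 - 50) = 883*(0 - 50) = 883*(-50) = -44150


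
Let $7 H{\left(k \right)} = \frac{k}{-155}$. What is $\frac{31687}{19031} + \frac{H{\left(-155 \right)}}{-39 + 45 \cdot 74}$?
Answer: $\frac{729992450}{438417147} \approx 1.6651$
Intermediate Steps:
$H{\left(k \right)} = - \frac{k}{1085}$ ($H{\left(k \right)} = \frac{k \frac{1}{-155}}{7} = \frac{k \left(- \frac{1}{155}\right)}{7} = \frac{\left(- \frac{1}{155}\right) k}{7} = - \frac{k}{1085}$)
$\frac{31687}{19031} + \frac{H{\left(-155 \right)}}{-39 + 45 \cdot 74} = \frac{31687}{19031} + \frac{\left(- \frac{1}{1085}\right) \left(-155\right)}{-39 + 45 \cdot 74} = 31687 \cdot \frac{1}{19031} + \frac{1}{7 \left(-39 + 3330\right)} = \frac{31687}{19031} + \frac{1}{7 \cdot 3291} = \frac{31687}{19031} + \frac{1}{7} \cdot \frac{1}{3291} = \frac{31687}{19031} + \frac{1}{23037} = \frac{729992450}{438417147}$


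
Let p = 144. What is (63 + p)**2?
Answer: 42849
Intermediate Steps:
(63 + p)**2 = (63 + 144)**2 = 207**2 = 42849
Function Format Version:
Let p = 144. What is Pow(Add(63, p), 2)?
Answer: 42849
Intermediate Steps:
Pow(Add(63, p), 2) = Pow(Add(63, 144), 2) = Pow(207, 2) = 42849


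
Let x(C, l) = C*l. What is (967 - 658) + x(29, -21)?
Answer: -300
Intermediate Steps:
(967 - 658) + x(29, -21) = (967 - 658) + 29*(-21) = 309 - 609 = -300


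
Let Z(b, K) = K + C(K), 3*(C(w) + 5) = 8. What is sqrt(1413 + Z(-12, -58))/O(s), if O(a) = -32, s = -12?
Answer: -sqrt(12174)/96 ≈ -1.1493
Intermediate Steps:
C(w) = -7/3 (C(w) = -5 + (1/3)*8 = -5 + 8/3 = -7/3)
Z(b, K) = -7/3 + K (Z(b, K) = K - 7/3 = -7/3 + K)
sqrt(1413 + Z(-12, -58))/O(s) = sqrt(1413 + (-7/3 - 58))/(-32) = sqrt(1413 - 181/3)*(-1/32) = sqrt(4058/3)*(-1/32) = (sqrt(12174)/3)*(-1/32) = -sqrt(12174)/96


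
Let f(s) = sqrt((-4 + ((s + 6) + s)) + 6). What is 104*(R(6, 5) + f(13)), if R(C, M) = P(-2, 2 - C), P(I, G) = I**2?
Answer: 416 + 104*sqrt(34) ≈ 1022.4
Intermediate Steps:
R(C, M) = 4 (R(C, M) = (-2)**2 = 4)
f(s) = sqrt(8 + 2*s) (f(s) = sqrt((-4 + ((6 + s) + s)) + 6) = sqrt((-4 + (6 + 2*s)) + 6) = sqrt((2 + 2*s) + 6) = sqrt(8 + 2*s))
104*(R(6, 5) + f(13)) = 104*(4 + sqrt(8 + 2*13)) = 104*(4 + sqrt(8 + 26)) = 104*(4 + sqrt(34)) = 416 + 104*sqrt(34)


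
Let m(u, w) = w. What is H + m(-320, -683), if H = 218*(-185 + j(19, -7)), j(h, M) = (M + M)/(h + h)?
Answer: -780773/19 ≈ -41093.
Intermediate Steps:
j(h, M) = M/h (j(h, M) = (2*M)/((2*h)) = (2*M)*(1/(2*h)) = M/h)
H = -767796/19 (H = 218*(-185 - 7/19) = 218*(-3522/19) = -767796/19 ≈ -40410.)
H + m(-320, -683) = -767796/19 - 683 = -780773/19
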